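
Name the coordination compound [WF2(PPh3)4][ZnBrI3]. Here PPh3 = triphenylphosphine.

Zinc is always +2 in its complexes; the anion's ligand charges sum to -4, so the complex anion is 2−.
A 1:1 salt means the cation carries the equal and opposite charge, 2+.
Cation: ligand charges sum to -2; for the ion to be 2+, W = +4.

difluorotetrakis(triphenylphosphine)tungsten(IV) bromotriiodozincate(II)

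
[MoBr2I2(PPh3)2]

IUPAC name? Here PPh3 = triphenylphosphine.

There is no counter-ion, so the complex is neutral overall.
Ligand charges: 2×triphenylphosphine (neutral), 2×iodo (-1 each), 2×bromo (-1 each); total -4. So Mo + (-4) = 0, giving Mo = +4.
Ligands are named alphabetically: bromo before iodo before triphenylphosphine.

dibromodiiodobis(triphenylphosphine)molybdenum(IV)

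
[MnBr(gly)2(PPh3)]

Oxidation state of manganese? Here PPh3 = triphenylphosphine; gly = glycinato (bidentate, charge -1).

No counter-ion: the bracketed complex is neutral.
Ligand charges: 1×PPh3 neutral; 2×gly = -2; 1×Br = -1; sum -3.
Mn + (-3) = 0 ⇒ Mn is +3.

+3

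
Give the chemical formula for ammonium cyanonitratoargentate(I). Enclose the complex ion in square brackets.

NH4[Ag(CN)(NO3)]

Ligands: 1 cyano (CN, -1), 1 nitrato (NO3, -1). Ligand charge sum = -2.
With Ag in oxidation state +1, the complex ion is [Ag...]^1−.
Charge balance with ammonium (+1) requires 1 complex ion per 1 ammonium.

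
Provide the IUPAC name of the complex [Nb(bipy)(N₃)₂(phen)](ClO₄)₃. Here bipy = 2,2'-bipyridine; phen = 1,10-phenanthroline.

diazido(2,2'-bipyridine)(1,10-phenanthroline)niobium(V) perchlorate

The 3 perchlorate counter-ions carry a total charge of -3, so each complex ion is 3+.
Ligand charges: 1×2,2'-bipyridine (neutral), 2×azido (-1 each), 1×1,10-phenanthroline (neutral); total -2. So Nb + (-2) = 3+, giving Nb = +5.
Ligands are named alphabetically: azido before bipyridine before phenanthroline.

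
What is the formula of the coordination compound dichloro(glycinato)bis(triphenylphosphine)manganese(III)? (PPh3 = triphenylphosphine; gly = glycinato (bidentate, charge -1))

[MnCl2(gly)(PPh3)2]

Ligands: 2 triphenylphosphine (PPh3, neutral), 2 chloro (Cl, -1), 1 glycinato (gly, -1). Ligand charge sum = -3.
With Mn in oxidation state +3, the complex ion is [Mn...].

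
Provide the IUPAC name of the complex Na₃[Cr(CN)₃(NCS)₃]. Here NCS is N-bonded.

sodium tricyanotriisothiocyanatochromate(III)

The 3 sodium counter-ions carry a total charge of +3, so each complex ion is 3−.
Ligand charges: 3×isothiocyanato (-1 each), 3×cyano (-1 each); total -6. So Cr + (-6) = 3−, giving Cr = +3.
The complex ion is anionic, so chromium takes the -ate form chromate(III).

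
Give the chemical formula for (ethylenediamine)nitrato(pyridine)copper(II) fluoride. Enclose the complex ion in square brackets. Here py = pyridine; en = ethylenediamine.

Ligands: 1 pyridine (py, neutral), 1 ethylenediamine (en, neutral), 1 nitrato (NO3, -1). Ligand charge sum = -1.
With Cu in oxidation state +2, the complex ion is [Cu...]^1+.
Charge balance with fluoride (-1) requires 1 complex ion per 1 fluoride.

[Cu(en)(NO3)(py)]F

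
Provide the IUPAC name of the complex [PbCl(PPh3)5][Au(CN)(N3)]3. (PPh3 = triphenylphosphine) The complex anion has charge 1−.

chloropentakis(triphenylphosphine)lead(IV) azidocyanoaurate(I)

The complex anion is given as 1−; its ligand charges sum to -2, so Au = +1.
With 3 anions per cation, the cation must be 3×1 = 3+.
Cation: ligand charges sum to -1; for the ion to be 3+, Pb = +4.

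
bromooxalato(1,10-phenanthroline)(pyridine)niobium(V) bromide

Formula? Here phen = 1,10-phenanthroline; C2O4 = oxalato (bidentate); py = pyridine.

Ligands: 1 1,10-phenanthroline (phen, neutral), 1 oxalato (C2O4, -2), 1 bromo (Br, -1), 1 pyridine (py, neutral). Ligand charge sum = -3.
With Nb in oxidation state +5, the complex ion is [Nb...]^2+.
Charge balance with bromide (-1) requires 1 complex ion per 2 bromide.

[NbBr(C2O4)(phen)(py)]Br2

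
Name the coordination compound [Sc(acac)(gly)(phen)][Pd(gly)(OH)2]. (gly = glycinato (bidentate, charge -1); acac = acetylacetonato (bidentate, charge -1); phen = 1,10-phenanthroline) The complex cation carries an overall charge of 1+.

The complex cation is given as 1+; its ligand charges sum to -2, so Sc = +3.
A 1:1 salt means the anion carries the equal and opposite charge, 1−.
Anion: ligand charges sum to -3; for the ion to be 1−, Pd = +2.

(acetylacetonato)(glycinato)(1,10-phenanthroline)scandium(III) (glycinato)dihydroxopalladate(II)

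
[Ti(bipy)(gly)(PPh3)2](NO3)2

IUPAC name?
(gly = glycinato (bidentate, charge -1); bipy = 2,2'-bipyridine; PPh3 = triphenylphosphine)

(2,2'-bipyridine)(glycinato)bis(triphenylphosphine)titanium(III) nitrate

The 2 nitrate counter-ions carry a total charge of -2, so each complex ion is 2+.
Ligand charges: 1×glycinato (-1 each), 1×2,2'-bipyridine (neutral), 2×triphenylphosphine (neutral); total -1. So Ti + (-1) = 2+, giving Ti = +3.
Ligands are named alphabetically: bipyridine before glycinato before triphenylphosphine.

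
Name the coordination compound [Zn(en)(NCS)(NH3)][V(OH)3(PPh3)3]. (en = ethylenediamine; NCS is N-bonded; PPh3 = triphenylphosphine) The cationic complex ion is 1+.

ammine(ethylenediamine)isothiocyanatozinc(II) trihydroxotris(triphenylphosphine)vanadate(II)

Both ions are complex: the cation is named first with the plain metal name, the anion second with the -ate form; each ion's ligands are alphabetised independently.
The complex cation is given as 1+; its ligand charges sum to -1, so Zn = +2.
A 1:1 salt means the anion carries the equal and opposite charge, 1−.
Anion: ligand charges sum to -3; for the ion to be 1−, V = +2.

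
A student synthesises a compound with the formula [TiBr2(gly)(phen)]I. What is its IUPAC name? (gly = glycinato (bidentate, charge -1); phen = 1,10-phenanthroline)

The 1 iodide counter-ion carries a total charge of -1, so each complex ion is 1+.
Ligand charges: 1×glycinato (-1 each), 2×bromo (-1 each), 1×1,10-phenanthroline (neutral); total -3. So Ti + (-3) = 1+, giving Ti = +4.
Ligands are named alphabetically: bromo before glycinato before phenanthroline.

dibromo(glycinato)(1,10-phenanthroline)titanium(IV) iodide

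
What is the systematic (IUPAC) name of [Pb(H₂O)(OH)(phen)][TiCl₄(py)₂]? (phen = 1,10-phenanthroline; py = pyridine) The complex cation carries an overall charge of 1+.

aquahydroxo(1,10-phenanthroline)lead(II) tetrachlorobis(pyridine)titanate(III)

Both ions are complex: the cation is named first with the plain metal name, the anion second with the -ate form; each ion's ligands are alphabetised independently.
The complex cation is given as 1+; its ligand charges sum to -1, so Pb = +2.
A 1:1 salt means the anion carries the equal and opposite charge, 1−.
Anion: ligand charges sum to -4; for the ion to be 1−, Ti = +3.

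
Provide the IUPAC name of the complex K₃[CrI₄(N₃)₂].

potassium diazidotetraiodochromate(III)

The 3 potassium counter-ions carry a total charge of +3, so each complex ion is 3−.
Ligand charges: 4×iodo (-1 each), 2×azido (-1 each); total -6. So Cr + (-6) = 3−, giving Cr = +3.
Ligands are named alphabetically: azido before iodo.
The complex ion is anionic, so chromium takes the -ate form chromate(III).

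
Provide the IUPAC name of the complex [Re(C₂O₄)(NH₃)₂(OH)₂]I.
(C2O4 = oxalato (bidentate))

The 1 iodide counter-ion carries a total charge of -1, so each complex ion is 1+.
Ligand charges: 2×hydroxo (-1 each), 2×ammine (neutral), 1×oxalato (-2 each); total -4. So Re + (-4) = 1+, giving Re = +5.
Ligands are named alphabetically: ammine before hydroxo before oxalato.

diamminedihydroxooxalatorhenium(V) iodide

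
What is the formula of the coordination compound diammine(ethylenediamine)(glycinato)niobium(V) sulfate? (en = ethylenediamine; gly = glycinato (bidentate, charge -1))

Ligands: 1 ethylenediamine (en, neutral), 2 ammine (NH3, neutral), 1 glycinato (gly, -1). Ligand charge sum = -1.
Charge balance with sulfate (-2) requires 1 complex ion per 2 sulfate.

[Nb(en)(gly)(NH3)2](SO4)2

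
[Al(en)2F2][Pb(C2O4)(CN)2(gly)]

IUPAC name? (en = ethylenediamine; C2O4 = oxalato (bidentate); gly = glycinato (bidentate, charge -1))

bis(ethylenediamine)difluoroaluminium(III) dicyano(glycinato)oxalatoplumbate(IV)

Both ions are complex: the cation is named first with the plain metal name, the anion second with the -ate form; each ion's ligands are alphabetised independently.
Aluminium is always +3 in its complexes; the cation's ligand charges sum to -2, so the complex cation is 1+.
A 1:1 salt means the anion carries the equal and opposite charge, 1−.
Anion: ligand charges sum to -5; for the ion to be 1−, Pb = +4.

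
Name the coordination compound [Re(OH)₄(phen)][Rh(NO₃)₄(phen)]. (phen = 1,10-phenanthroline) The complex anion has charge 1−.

The complex anion is given as 1−; its ligand charges sum to -4, so Rh = +3.
A 1:1 salt means the cation carries the equal and opposite charge, 1+.
Cation: ligand charges sum to -4; for the ion to be 1+, Re = +5.

tetrahydroxo(1,10-phenanthroline)rhenium(V) tetranitrato(1,10-phenanthroline)rhodate(III)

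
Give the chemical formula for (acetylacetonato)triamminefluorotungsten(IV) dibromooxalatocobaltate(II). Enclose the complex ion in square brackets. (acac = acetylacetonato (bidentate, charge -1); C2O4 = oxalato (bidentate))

[W(acac)F(NH3)3][CoBr2(C2O4)]

Cation [W…]: ligand charges -2, W(IV) ⇒ ion charge 2+.
Anion [Co…]: ligand charges -4, Co(II) ⇒ ion charge 2−.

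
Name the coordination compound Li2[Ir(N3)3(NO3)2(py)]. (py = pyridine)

lithium triazidodinitrato(pyridine)iridate(III)

The 2 lithium counter-ions carry a total charge of +2, so each complex ion is 2−.
Ligand charges: 1×pyridine (neutral), 3×azido (-1 each), 2×nitrato (-1 each); total -5. So Ir + (-5) = 2−, giving Ir = +3.
The complex ion is anionic, so iridium takes the -ate form iridate(III).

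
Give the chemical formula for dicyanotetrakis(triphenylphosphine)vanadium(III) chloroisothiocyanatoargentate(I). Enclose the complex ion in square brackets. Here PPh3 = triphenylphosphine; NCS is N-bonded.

Cation [V…]: ligand charges -2, V(III) ⇒ ion charge 1+.
Anion [Ag…]: ligand charges -2, Ag(I) ⇒ ion charge 1−.
One 1+ cation balances one 1− anion.

[V(CN)2(PPh3)4][AgCl(NCS)]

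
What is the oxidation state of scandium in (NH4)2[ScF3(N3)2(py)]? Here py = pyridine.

2 ammonium outside the brackets (+1 each) → the complex ion is 2−.
Ligand charges: 2×N3 = -2; 3×F = -3; 1×py neutral; sum -5.
Sc + (-5) = 2− ⇒ Sc is +3.

+3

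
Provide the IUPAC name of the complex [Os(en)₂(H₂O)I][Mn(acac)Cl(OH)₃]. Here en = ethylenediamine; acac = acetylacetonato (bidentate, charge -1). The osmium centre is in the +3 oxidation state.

aquabis(ethylenediamine)iodoosmium(III) (acetylacetonato)chlorotrihydroxomanganate(III)

Both ions are complex: the cation is named first with the plain metal name, the anion second with the -ate form; each ion's ligands are alphabetised independently.
Os is given as +3; the cation's ligand charges sum to -1, so the complex cation is 2+.
A 1:1 salt means the anion carries the equal and opposite charge, 2−.
Anion: ligand charges sum to -5; for the ion to be 2−, Mn = +3.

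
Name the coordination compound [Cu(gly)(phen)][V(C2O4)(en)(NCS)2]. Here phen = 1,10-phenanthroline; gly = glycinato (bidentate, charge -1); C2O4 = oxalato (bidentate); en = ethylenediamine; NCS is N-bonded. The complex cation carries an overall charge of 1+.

The complex cation is given as 1+; its ligand charges sum to -1, so Cu = +2.
A 1:1 salt means the anion carries the equal and opposite charge, 1−.
Anion: ligand charges sum to -4; for the ion to be 1−, V = +3.

(glycinato)(1,10-phenanthroline)copper(II) (ethylenediamine)diisothiocyanatooxalatovanadate(III)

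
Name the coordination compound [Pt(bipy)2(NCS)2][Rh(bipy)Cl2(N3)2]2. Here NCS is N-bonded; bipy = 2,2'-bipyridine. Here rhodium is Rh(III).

bis(2,2'-bipyridine)diisothiocyanatoplatinum(IV) diazido(2,2'-bipyridine)dichlororhodate(III)

Both ions are complex: the cation is named first with the plain metal name, the anion second with the -ate form; each ion's ligands are alphabetised independently.
Rh is given as +3; the anion's ligand charges sum to -4, so the complex anion is 1−.
With 2 anions per cation, the cation must be 2×1 = 2+.
Cation: ligand charges sum to -2; for the ion to be 2+, Pt = +4.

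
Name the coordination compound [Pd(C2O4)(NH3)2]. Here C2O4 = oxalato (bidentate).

diammineoxalatopalladium(II)

There is no counter-ion, so the complex is neutral overall.
Ligand charges: 1×oxalato (-2 each), 2×ammine (neutral); total -2. So Pd + (-2) = 0, giving Pd = +2.
Ligands are named alphabetically: ammine before oxalato.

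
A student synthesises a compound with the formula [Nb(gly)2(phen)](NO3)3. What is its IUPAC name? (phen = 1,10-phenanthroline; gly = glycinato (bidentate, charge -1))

bis(glycinato)(1,10-phenanthroline)niobium(V) nitrate

The 3 nitrate counter-ions carry a total charge of -3, so each complex ion is 3+.
Ligand charges: 1×1,10-phenanthroline (neutral), 2×glycinato (-1 each); total -2. So Nb + (-2) = 3+, giving Nb = +5.
Ligands are named alphabetically: glycinato before phenanthroline.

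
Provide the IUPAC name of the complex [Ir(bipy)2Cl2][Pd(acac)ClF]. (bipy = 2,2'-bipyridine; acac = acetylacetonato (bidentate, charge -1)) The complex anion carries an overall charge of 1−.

Both ions are complex: the cation is named first with the plain metal name, the anion second with the -ate form; each ion's ligands are alphabetised independently.
The complex anion is given as 1−; its ligand charges sum to -3, so Pd = +2.
A 1:1 salt means the cation carries the equal and opposite charge, 1+.
Cation: ligand charges sum to -2; for the ion to be 1+, Ir = +3.

bis(2,2'-bipyridine)dichloroiridium(III) (acetylacetonato)chlorofluoropalladate(II)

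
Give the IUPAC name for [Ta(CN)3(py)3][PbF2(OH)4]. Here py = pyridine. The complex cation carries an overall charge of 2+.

tricyanotris(pyridine)tantalum(V) difluorotetrahydroxoplumbate(IV)

Both ions are complex: the cation is named first with the plain metal name, the anion second with the -ate form; each ion's ligands are alphabetised independently.
The complex cation is given as 2+; its ligand charges sum to -3, so Ta = +5.
A 1:1 salt means the anion carries the equal and opposite charge, 2−.
Anion: ligand charges sum to -6; for the ion to be 2−, Pb = +4.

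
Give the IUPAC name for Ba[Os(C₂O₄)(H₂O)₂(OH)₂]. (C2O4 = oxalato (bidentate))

barium diaquadihydroxooxalatoosmate(II)

The 1 barium counter-ion carries a total charge of +2, so each complex ion is 2−.
Ligand charges: 1×oxalato (-2 each), 2×aqua (neutral), 2×hydroxo (-1 each); total -4. So Os + (-4) = 2−, giving Os = +2.
Ligands are named alphabetically: aqua before hydroxo before oxalato.
The complex ion is anionic, so osmium takes the -ate form osmate(II).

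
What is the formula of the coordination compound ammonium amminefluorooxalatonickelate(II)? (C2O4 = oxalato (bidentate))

Ligands: 1 fluoro (F, -1), 1 ammine (NH3, neutral), 1 oxalato (C2O4, -2). Ligand charge sum = -3.
With Ni in oxidation state +2, the complex ion is [Ni...]^1−.
Charge balance with ammonium (+1) requires 1 complex ion per 1 ammonium.

NH4[Ni(C2O4)F(NH3)]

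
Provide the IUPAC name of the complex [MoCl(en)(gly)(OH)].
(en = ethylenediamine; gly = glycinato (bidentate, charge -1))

chloro(ethylenediamine)(glycinato)hydroxomolybdenum(III)

There is no counter-ion, so the complex is neutral overall.
Ligand charges: 1×ethylenediamine (neutral), 1×chloro (-1 each), 1×glycinato (-1 each), 1×hydroxo (-1 each); total -3. So Mo + (-3) = 0, giving Mo = +3.
Ligands are named alphabetically: chloro before ethylenediamine before glycinato before hydroxo.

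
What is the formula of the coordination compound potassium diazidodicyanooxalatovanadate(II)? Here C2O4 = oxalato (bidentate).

K4[V(C2O4)(CN)2(N3)2]

Ligands: 2 cyano (CN, -1), 1 oxalato (C2O4, -2), 2 azido (N3, -1). Ligand charge sum = -6.
With V in oxidation state +2, the complex ion is [V...]^4−.
Charge balance with potassium (+1) requires 1 complex ion per 4 potassium.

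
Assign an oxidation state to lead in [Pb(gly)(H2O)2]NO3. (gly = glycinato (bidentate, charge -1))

1 nitrate outside the brackets (-1 each) → the complex ion is 1+.
Ligand charges: 2×H2O neutral; 1×gly = -1; sum -1.
Pb + (-1) = 1+ ⇒ Pb is +2.

+2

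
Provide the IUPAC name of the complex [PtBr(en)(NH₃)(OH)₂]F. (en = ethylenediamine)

amminebromo(ethylenediamine)dihydroxoplatinum(IV) fluoride

The 1 fluoride counter-ion carries a total charge of -1, so each complex ion is 1+.
Ligand charges: 2×hydroxo (-1 each), 1×ethylenediamine (neutral), 1×ammine (neutral), 1×bromo (-1 each); total -3. So Pt + (-3) = 1+, giving Pt = +4.
Ligands are named alphabetically: ammine before bromo before ethylenediamine before hydroxo.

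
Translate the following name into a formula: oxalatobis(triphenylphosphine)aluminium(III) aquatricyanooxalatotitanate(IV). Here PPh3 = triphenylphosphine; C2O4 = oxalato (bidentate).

Cation [Al…]: ligand charges -2, Al(III) ⇒ ion charge 1+.
Anion [Ti…]: ligand charges -5, Ti(IV) ⇒ ion charge 1−.
One 1+ cation balances one 1− anion.

[Al(C2O4)(PPh3)2][Ti(C2O4)(CN)3(H2O)]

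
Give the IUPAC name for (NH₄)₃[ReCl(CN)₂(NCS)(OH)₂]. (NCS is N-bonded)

ammonium chlorodicyanodihydroxoisothiocyanatorhenate(III)

The 3 ammonium counter-ions carry a total charge of +3, so each complex ion is 3−.
Ligand charges: 2×cyano (-1 each), 1×chloro (-1 each), 1×isothiocyanato (-1 each), 2×hydroxo (-1 each); total -6. So Re + (-6) = 3−, giving Re = +3.
The complex ion is anionic, so rhenium takes the -ate form rhenate(III).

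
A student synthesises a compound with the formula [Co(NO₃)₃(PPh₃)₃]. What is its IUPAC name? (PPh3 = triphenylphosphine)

trinitratotris(triphenylphosphine)cobalt(III)

There is no counter-ion, so the complex is neutral overall.
Ligand charges: 3×nitrato (-1 each), 3×triphenylphosphine (neutral); total -3. So Co + (-3) = 0, giving Co = +3.
Ligands are named alphabetically: nitrato before triphenylphosphine.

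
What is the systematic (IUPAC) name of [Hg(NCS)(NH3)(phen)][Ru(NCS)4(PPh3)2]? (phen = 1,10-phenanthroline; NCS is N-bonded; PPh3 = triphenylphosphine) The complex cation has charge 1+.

Both ions are complex: the cation is named first with the plain metal name, the anion second with the -ate form; each ion's ligands are alphabetised independently.
The complex cation is given as 1+; its ligand charges sum to -1, so Hg = +2.
A 1:1 salt means the anion carries the equal and opposite charge, 1−.
Anion: ligand charges sum to -4; for the ion to be 1−, Ru = +3.

ammineisothiocyanato(1,10-phenanthroline)mercury(II) tetraisothiocyanatobis(triphenylphosphine)ruthenate(III)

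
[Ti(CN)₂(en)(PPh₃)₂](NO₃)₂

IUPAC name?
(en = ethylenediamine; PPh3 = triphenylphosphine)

dicyano(ethylenediamine)bis(triphenylphosphine)titanium(IV) nitrate

The 2 nitrate counter-ions carry a total charge of -2, so each complex ion is 2+.
Ligand charges: 1×ethylenediamine (neutral), 2×triphenylphosphine (neutral), 2×cyano (-1 each); total -2. So Ti + (-2) = 2+, giving Ti = +4.
Ligands are named alphabetically: cyano before ethylenediamine before triphenylphosphine.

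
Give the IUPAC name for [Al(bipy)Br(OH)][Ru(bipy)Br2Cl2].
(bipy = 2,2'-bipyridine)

Aluminium is always +3 in its complexes; the cation's ligand charges sum to -2, so the complex cation is 1+.
A 1:1 salt means the anion carries the equal and opposite charge, 1−.
Anion: ligand charges sum to -4; for the ion to be 1−, Ru = +3.

(2,2'-bipyridine)bromohydroxoaluminium(III) (2,2'-bipyridine)dibromodichlororuthenate(III)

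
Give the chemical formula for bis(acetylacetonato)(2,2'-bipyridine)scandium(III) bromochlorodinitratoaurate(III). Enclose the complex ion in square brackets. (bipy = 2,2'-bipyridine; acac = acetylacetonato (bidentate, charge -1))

[Sc(acac)2(bipy)][AuBrCl(NO3)2]

Cation [Sc…]: ligand charges -2, Sc(III) ⇒ ion charge 1+.
Anion [Au…]: ligand charges -4, Au(III) ⇒ ion charge 1−.
One 1+ cation balances one 1− anion.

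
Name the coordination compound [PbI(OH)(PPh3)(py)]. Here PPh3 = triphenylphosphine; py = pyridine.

hydroxoiodo(pyridine)(triphenylphosphine)lead(II)

There is no counter-ion, so the complex is neutral overall.
Ligand charges: 1×triphenylphosphine (neutral), 1×iodo (-1 each), 1×pyridine (neutral), 1×hydroxo (-1 each); total -2. So Pb + (-2) = 0, giving Pb = +2.
Ligands are named alphabetically: hydroxo before iodo before pyridine before triphenylphosphine.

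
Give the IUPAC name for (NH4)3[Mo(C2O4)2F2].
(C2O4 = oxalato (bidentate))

ammonium difluorodioxalatomolybdate(III)

The 3 ammonium counter-ions carry a total charge of +3, so each complex ion is 3−.
Ligand charges: 2×fluoro (-1 each), 2×oxalato (-2 each); total -6. So Mo + (-6) = 3−, giving Mo = +3.
The complex ion is anionic, so molybdenum takes the -ate form molybdate(III).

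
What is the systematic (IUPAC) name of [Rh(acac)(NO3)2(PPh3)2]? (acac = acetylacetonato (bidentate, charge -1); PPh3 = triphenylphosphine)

There is no counter-ion, so the complex is neutral overall.
Ligand charges: 2×nitrato (-1 each), 1×acetylacetonato (-1 each), 2×triphenylphosphine (neutral); total -3. So Rh + (-3) = 0, giving Rh = +3.
Ligands are named alphabetically: acetylacetonato before nitrato before triphenylphosphine.

(acetylacetonato)dinitratobis(triphenylphosphine)rhodium(III)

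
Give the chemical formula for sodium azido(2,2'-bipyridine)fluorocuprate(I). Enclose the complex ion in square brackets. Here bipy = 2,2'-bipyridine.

Na[Cu(bipy)F(N3)]

Ligands: 1 fluoro (F, -1), 1 azido (N3, -1), 1 2,2'-bipyridine (bipy, neutral). Ligand charge sum = -2.
Charge balance with sodium (+1) requires 1 complex ion per 1 sodium.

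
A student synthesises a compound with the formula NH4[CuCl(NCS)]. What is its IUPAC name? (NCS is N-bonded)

The 1 ammonium counter-ion carries a total charge of +1, so each complex ion is 1−.
Ligand charges: 1×isothiocyanato (-1 each), 1×chloro (-1 each); total -2. So Cu + (-2) = 1−, giving Cu = +1.
Ligands are named alphabetically: chloro before isothiocyanato.
The complex ion is anionic, so copper takes the -ate form cuprate(I).

ammonium chloroisothiocyanatocuprate(I)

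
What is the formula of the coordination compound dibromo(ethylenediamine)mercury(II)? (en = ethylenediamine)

[HgBr2(en)]

Ligands: 1 ethylenediamine (en, neutral), 2 bromo (Br, -1). Ligand charge sum = -2.
With Hg in oxidation state +2, the complex ion is [Hg...].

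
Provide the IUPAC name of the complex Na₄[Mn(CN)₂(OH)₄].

sodium dicyanotetrahydroxomanganate(II)

The 4 sodium counter-ions carry a total charge of +4, so each complex ion is 4−.
Ligand charges: 2×cyano (-1 each), 4×hydroxo (-1 each); total -6. So Mn + (-6) = 4−, giving Mn = +2.
The complex ion is anionic, so manganese takes the -ate form manganate(II).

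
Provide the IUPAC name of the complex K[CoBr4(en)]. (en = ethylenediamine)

The 1 potassium counter-ion carries a total charge of +1, so each complex ion is 1−.
Ligand charges: 4×bromo (-1 each), 1×ethylenediamine (neutral); total -4. So Co + (-4) = 1−, giving Co = +3.
Ligands are named alphabetically: bromo before ethylenediamine.
The complex ion is anionic, so cobalt takes the -ate form cobaltate(III).

potassium tetrabromo(ethylenediamine)cobaltate(III)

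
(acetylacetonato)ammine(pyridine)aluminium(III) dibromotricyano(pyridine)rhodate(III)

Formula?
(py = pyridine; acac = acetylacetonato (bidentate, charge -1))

Cation [Al…]: ligand charges -1, Al(III) ⇒ ion charge 2+.
Anion [Rh…]: ligand charges -5, Rh(III) ⇒ ion charge 2−.
One 2+ cation balances one 2− anion.

[Al(acac)(NH3)(py)][RhBr2(CN)3(py)]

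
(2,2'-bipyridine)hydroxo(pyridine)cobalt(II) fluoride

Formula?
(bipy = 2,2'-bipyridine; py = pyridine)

[Co(bipy)(OH)(py)]F

Ligands: 1 2,2'-bipyridine (bipy, neutral), 1 hydroxo (OH, -1), 1 pyridine (py, neutral). Ligand charge sum = -1.
With Co in oxidation state +2, the complex ion is [Co...]^1+.
Charge balance with fluoride (-1) requires 1 complex ion per 1 fluoride.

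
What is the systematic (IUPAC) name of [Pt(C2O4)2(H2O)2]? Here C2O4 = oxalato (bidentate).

There is no counter-ion, so the complex is neutral overall.
Ligand charges: 2×aqua (neutral), 2×oxalato (-2 each); total -4. So Pt + (-4) = 0, giving Pt = +4.
Ligands are named alphabetically: aqua before oxalato.

diaquadioxalatoplatinum(IV)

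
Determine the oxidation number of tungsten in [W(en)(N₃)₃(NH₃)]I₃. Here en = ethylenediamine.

3 iodide outside the brackets (-1 each) → the complex ion is 3+.
Ligand charges: 1×NH3 neutral; 3×N3 = -3; 1×en neutral; sum -3.
W + (-3) = 3+ ⇒ W is +6.

+6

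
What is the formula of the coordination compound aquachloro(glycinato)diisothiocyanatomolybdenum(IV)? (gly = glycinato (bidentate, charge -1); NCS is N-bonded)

Ligands: 1 glycinato (gly, -1), 1 chloro (Cl, -1), 2 isothiocyanato (NCS, -1), 1 aqua (H2O, neutral). Ligand charge sum = -4.
With Mo in oxidation state +4, the complex ion is [Mo...].

[MoCl(gly)(H2O)(NCS)2]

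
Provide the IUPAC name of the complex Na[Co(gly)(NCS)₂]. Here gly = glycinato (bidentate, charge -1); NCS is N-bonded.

The 1 sodium counter-ion carries a total charge of +1, so each complex ion is 1−.
Ligand charges: 1×glycinato (-1 each), 2×isothiocyanato (-1 each); total -3. So Co + (-3) = 1−, giving Co = +2.
Ligands are named alphabetically: glycinato before isothiocyanato.
The complex ion is anionic, so cobalt takes the -ate form cobaltate(II).

sodium (glycinato)diisothiocyanatocobaltate(II)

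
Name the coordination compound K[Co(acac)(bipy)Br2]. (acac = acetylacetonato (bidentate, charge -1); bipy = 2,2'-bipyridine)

The 1 potassium counter-ion carries a total charge of +1, so each complex ion is 1−.
Ligand charges: 1×acetylacetonato (-1 each), 2×bromo (-1 each), 1×2,2'-bipyridine (neutral); total -3. So Co + (-3) = 1−, giving Co = +2.
The complex ion is anionic, so cobalt takes the -ate form cobaltate(II).

potassium (acetylacetonato)(2,2'-bipyridine)dibromocobaltate(II)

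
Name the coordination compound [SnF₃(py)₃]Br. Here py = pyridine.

The 1 bromide counter-ion carries a total charge of -1, so each complex ion is 1+.
Ligand charges: 3×pyridine (neutral), 3×fluoro (-1 each); total -3. So Sn + (-3) = 1+, giving Sn = +4.
Ligands are named alphabetically: fluoro before pyridine.

trifluorotris(pyridine)tin(IV) bromide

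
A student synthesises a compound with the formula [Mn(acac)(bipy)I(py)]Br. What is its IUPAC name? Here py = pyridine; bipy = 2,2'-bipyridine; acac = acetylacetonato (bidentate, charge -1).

The 1 bromide counter-ion carries a total charge of -1, so each complex ion is 1+.
Ligand charges: 1×pyridine (neutral), 1×2,2'-bipyridine (neutral), 1×acetylacetonato (-1 each), 1×iodo (-1 each); total -2. So Mn + (-2) = 1+, giving Mn = +3.
Ligands are named alphabetically: acetylacetonato before bipyridine before iodo before pyridine.

(acetylacetonato)(2,2'-bipyridine)iodo(pyridine)manganese(III) bromide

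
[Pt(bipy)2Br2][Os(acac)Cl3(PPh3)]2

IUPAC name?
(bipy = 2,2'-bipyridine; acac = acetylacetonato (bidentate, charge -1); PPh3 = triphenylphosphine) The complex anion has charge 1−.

The complex anion is given as 1−; its ligand charges sum to -4, so Os = +3.
With 2 anions per cation, the cation must be 2×1 = 2+.
Cation: ligand charges sum to -2; for the ion to be 2+, Pt = +4.

bis(2,2'-bipyridine)dibromoplatinum(IV) (acetylacetonato)trichloro(triphenylphosphine)osmate(III)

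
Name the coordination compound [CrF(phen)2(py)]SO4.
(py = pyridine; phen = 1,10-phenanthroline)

fluorobis(1,10-phenanthroline)(pyridine)chromium(III) sulfate

The 1 sulfate counter-ion carries a total charge of -2, so each complex ion is 2+.
Ligand charges: 1×pyridine (neutral), 2×1,10-phenanthroline (neutral), 1×fluoro (-1 each); total -1. So Cr + (-1) = 2+, giving Cr = +3.
Ligands are named alphabetically: fluoro before phenanthroline before pyridine.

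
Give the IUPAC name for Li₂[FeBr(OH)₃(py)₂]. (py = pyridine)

The 2 lithium counter-ions carry a total charge of +2, so each complex ion is 2−.
Ligand charges: 3×hydroxo (-1 each), 1×bromo (-1 each), 2×pyridine (neutral); total -4. So Fe + (-4) = 2−, giving Fe = +2.
Ligands are named alphabetically: bromo before hydroxo before pyridine.
The complex ion is anionic, so iron takes the -ate form ferrate(II).

lithium bromotrihydroxobis(pyridine)ferrate(II)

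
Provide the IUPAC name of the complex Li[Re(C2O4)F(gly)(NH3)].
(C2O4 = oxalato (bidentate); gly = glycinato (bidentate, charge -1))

The 1 lithium counter-ion carries a total charge of +1, so each complex ion is 1−.
Ligand charges: 1×fluoro (-1 each), 1×oxalato (-2 each), 1×glycinato (-1 each), 1×ammine (neutral); total -4. So Re + (-4) = 1−, giving Re = +3.
Ligands are named alphabetically: ammine before fluoro before glycinato before oxalato.
The complex ion is anionic, so rhenium takes the -ate form rhenate(III).

lithium amminefluoro(glycinato)oxalatorhenate(III)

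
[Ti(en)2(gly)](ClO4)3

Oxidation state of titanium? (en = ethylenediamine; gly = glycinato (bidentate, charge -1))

+4

3 perchlorate outside the brackets (-1 each) → the complex ion is 3+.
Ligand charges: 2×en neutral; 1×gly = -1; sum -1.
Ti + (-1) = 3+ ⇒ Ti is +4.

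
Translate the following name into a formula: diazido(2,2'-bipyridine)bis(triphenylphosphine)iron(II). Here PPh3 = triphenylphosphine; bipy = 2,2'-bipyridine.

[Fe(bipy)(N3)2(PPh3)2]

Ligands: 2 triphenylphosphine (PPh3, neutral), 1 2,2'-bipyridine (bipy, neutral), 2 azido (N3, -1). Ligand charge sum = -2.
With Fe in oxidation state +2, the complex ion is [Fe...].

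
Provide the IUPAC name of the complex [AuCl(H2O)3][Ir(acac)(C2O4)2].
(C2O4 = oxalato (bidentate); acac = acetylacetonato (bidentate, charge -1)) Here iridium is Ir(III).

triaquachlorogold(III) (acetylacetonato)dioxalatoiridate(III)

Both ions are complex: the cation is named first with the plain metal name, the anion second with the -ate form; each ion's ligands are alphabetised independently.
Ir is given as +3; the anion's ligand charges sum to -5, so the complex anion is 2−.
A 1:1 salt means the cation carries the equal and opposite charge, 2+.
Cation: ligand charges sum to -1; for the ion to be 2+, Au = +3.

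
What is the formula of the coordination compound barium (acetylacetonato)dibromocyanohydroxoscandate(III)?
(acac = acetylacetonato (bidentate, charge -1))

Ba[Sc(acac)Br2(CN)(OH)]

Ligands: 1 hydroxo (OH, -1), 1 acetylacetonato (acac, -1), 2 bromo (Br, -1), 1 cyano (CN, -1). Ligand charge sum = -5.
Charge balance with barium (+2) requires 1 complex ion per 1 barium.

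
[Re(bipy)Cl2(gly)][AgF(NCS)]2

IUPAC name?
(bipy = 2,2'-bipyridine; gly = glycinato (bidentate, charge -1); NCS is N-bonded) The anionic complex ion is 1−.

(2,2'-bipyridine)dichloro(glycinato)rhenium(V) fluoroisothiocyanatoargentate(I)

Both ions are complex: the cation is named first with the plain metal name, the anion second with the -ate form; each ion's ligands are alphabetised independently.
The complex anion is given as 1−; its ligand charges sum to -2, so Ag = +1.
With 2 anions per cation, the cation must be 2×1 = 2+.
Cation: ligand charges sum to -3; for the ion to be 2+, Re = +5.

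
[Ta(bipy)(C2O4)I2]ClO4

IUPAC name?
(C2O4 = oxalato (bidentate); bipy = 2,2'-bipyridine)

(2,2'-bipyridine)diiodooxalatotantalum(V) perchlorate

The 1 perchlorate counter-ion carries a total charge of -1, so each complex ion is 1+.
Ligand charges: 1×oxalato (-2 each), 1×2,2'-bipyridine (neutral), 2×iodo (-1 each); total -4. So Ta + (-4) = 1+, giving Ta = +5.
Ligands are named alphabetically: bipyridine before iodo before oxalato.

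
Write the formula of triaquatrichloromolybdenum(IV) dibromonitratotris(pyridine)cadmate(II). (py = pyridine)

[MoCl3(H2O)3][CdBr2(NO3)(py)3]

Cation [Mo…]: ligand charges -3, Mo(IV) ⇒ ion charge 1+.
Anion [Cd…]: ligand charges -3, Cd(II) ⇒ ion charge 1−.
One 1+ cation balances one 1− anion.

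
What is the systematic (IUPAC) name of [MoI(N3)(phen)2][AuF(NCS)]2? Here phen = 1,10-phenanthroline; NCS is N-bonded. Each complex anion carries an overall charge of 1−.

azidoiodobis(1,10-phenanthroline)molybdenum(IV) fluoroisothiocyanatoaurate(I)

The complex anion is given as 1−; its ligand charges sum to -2, so Au = +1.
With 2 anions per cation, the cation must be 2×1 = 2+.
Cation: ligand charges sum to -2; for the ion to be 2+, Mo = +4.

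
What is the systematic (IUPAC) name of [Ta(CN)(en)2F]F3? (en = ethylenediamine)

cyanobis(ethylenediamine)fluorotantalum(V) fluoride

The 3 fluoride counter-ions carry a total charge of -3, so each complex ion is 3+.
Ligand charges: 1×cyano (-1 each), 2×ethylenediamine (neutral), 1×fluoro (-1 each); total -2. So Ta + (-2) = 3+, giving Ta = +5.
Ligands are named alphabetically: cyano before ethylenediamine before fluoro.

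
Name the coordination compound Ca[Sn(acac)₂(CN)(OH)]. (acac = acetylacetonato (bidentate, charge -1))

calcium bis(acetylacetonato)cyanohydroxostannate(II)

The 1 calcium counter-ion carries a total charge of +2, so each complex ion is 2−.
Ligand charges: 2×acetylacetonato (-1 each), 1×hydroxo (-1 each), 1×cyano (-1 each); total -4. So Sn + (-4) = 2−, giving Sn = +2.
The complex ion is anionic, so tin takes the -ate form stannate(II).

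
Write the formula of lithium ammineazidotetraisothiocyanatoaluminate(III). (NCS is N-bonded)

Li2[Al(N3)(NCS)4(NH3)]

Ligands: 4 isothiocyanato (NCS, -1), 1 ammine (NH3, neutral), 1 azido (N3, -1). Ligand charge sum = -5.
With Al in oxidation state +3, the complex ion is [Al...]^2−.
Charge balance with lithium (+1) requires 1 complex ion per 2 lithium.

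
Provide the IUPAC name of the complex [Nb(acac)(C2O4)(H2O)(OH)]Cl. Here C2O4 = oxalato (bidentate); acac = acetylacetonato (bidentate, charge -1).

(acetylacetonato)aquahydroxooxalatoniobium(V) chloride

The 1 chloride counter-ion carries a total charge of -1, so each complex ion is 1+.
Ligand charges: 1×oxalato (-2 each), 1×hydroxo (-1 each), 1×aqua (neutral), 1×acetylacetonato (-1 each); total -4. So Nb + (-4) = 1+, giving Nb = +5.
Ligands are named alphabetically: acetylacetonato before aqua before hydroxo before oxalato.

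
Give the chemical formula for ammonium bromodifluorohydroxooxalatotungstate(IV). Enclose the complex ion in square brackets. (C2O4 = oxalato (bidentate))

(NH4)2[WBr(C2O4)F2(OH)]

Ligands: 2 fluoro (F, -1), 1 bromo (Br, -1), 1 oxalato (C2O4, -2), 1 hydroxo (OH, -1). Ligand charge sum = -6.
With W in oxidation state +4, the complex ion is [W...]^2−.
Charge balance with ammonium (+1) requires 1 complex ion per 2 ammonium.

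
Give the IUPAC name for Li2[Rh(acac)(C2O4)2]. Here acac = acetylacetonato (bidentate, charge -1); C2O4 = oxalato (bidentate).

The 2 lithium counter-ions carry a total charge of +2, so each complex ion is 2−.
Ligand charges: 1×acetylacetonato (-1 each), 2×oxalato (-2 each); total -5. So Rh + (-5) = 2−, giving Rh = +3.
Ligands are named alphabetically: acetylacetonato before oxalato.
The complex ion is anionic, so rhodium takes the -ate form rhodate(III).

lithium (acetylacetonato)dioxalatorhodate(III)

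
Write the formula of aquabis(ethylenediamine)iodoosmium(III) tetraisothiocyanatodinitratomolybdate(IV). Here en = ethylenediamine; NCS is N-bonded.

Cation [Os…]: ligand charges -1, Os(III) ⇒ ion charge 2+.
Anion [Mo…]: ligand charges -6, Mo(IV) ⇒ ion charge 2−.

[Os(en)2(H2O)I][Mo(NCS)4(NO3)2]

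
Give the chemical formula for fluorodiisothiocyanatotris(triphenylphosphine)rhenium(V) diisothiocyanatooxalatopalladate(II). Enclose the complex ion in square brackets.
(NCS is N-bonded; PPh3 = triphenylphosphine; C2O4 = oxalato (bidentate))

Cation [Re…]: ligand charges -3, Re(V) ⇒ ion charge 2+.
Anion [Pd…]: ligand charges -4, Pd(II) ⇒ ion charge 2−.

[ReF(NCS)2(PPh3)3][Pd(C2O4)(NCS)2]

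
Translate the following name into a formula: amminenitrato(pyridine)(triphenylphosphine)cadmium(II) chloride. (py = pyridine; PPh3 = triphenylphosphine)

Ligands: 1 nitrato (NO3, -1), 1 pyridine (py, neutral), 1 ammine (NH3, neutral), 1 triphenylphosphine (PPh3, neutral). Ligand charge sum = -1.
Charge balance with chloride (-1) requires 1 complex ion per 1 chloride.

[Cd(NH3)(NO3)(PPh3)(py)]Cl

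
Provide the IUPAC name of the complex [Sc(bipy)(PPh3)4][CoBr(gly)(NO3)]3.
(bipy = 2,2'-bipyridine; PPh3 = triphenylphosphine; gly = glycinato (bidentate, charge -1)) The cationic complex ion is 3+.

(2,2'-bipyridine)tetrakis(triphenylphosphine)scandium(III) bromo(glycinato)nitratocobaltate(II)

Both ions are complex: the cation is named first with the plain metal name, the anion second with the -ate form; each ion's ligands are alphabetised independently.
The complex cation is given as 3+; its ligand charges sum to 0, so Sc = +3.
With 3 anions per cation, each anion must be 3/3 = 1−.
Anion: ligand charges sum to -3; for the ion to be 1−, Co = +2.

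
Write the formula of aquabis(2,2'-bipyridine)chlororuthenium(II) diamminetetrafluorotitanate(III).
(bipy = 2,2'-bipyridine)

[Ru(bipy)2Cl(H2O)][TiF4(NH3)2]

Cation [Ru…]: ligand charges -1, Ru(II) ⇒ ion charge 1+.
Anion [Ti…]: ligand charges -4, Ti(III) ⇒ ion charge 1−.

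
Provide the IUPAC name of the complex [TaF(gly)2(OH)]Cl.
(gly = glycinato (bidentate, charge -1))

The 1 chloride counter-ion carries a total charge of -1, so each complex ion is 1+.
Ligand charges: 1×fluoro (-1 each), 1×hydroxo (-1 each), 2×glycinato (-1 each); total -4. So Ta + (-4) = 1+, giving Ta = +5.
Ligands are named alphabetically: fluoro before glycinato before hydroxo.

fluorobis(glycinato)hydroxotantalum(V) chloride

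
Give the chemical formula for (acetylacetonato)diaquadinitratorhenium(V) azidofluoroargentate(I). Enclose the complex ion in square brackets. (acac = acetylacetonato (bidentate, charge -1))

Cation [Re…]: ligand charges -3, Re(V) ⇒ ion charge 2+.
Anion [Ag…]: ligand charges -2, Ag(I) ⇒ ion charge 1−.

[Re(acac)(H2O)2(NO3)2][AgF(N3)]2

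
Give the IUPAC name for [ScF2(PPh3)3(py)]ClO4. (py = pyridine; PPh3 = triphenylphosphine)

The 1 perchlorate counter-ion carries a total charge of -1, so each complex ion is 1+.
Ligand charges: 1×pyridine (neutral), 3×triphenylphosphine (neutral), 2×fluoro (-1 each); total -2. So Sc + (-2) = 1+, giving Sc = +3.
Ligands are named alphabetically: fluoro before pyridine before triphenylphosphine.

difluoro(pyridine)tris(triphenylphosphine)scandium(III) perchlorate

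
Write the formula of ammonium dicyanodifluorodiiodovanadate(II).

Ligands: 2 iodo (I, -1), 2 cyano (CN, -1), 2 fluoro (F, -1). Ligand charge sum = -6.
Charge balance with ammonium (+1) requires 1 complex ion per 4 ammonium.

(NH4)4[V(CN)2F2I2]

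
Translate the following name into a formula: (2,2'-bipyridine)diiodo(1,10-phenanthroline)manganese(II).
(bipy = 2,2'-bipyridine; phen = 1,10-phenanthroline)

Ligands: 2 iodo (I, -1), 1 2,2'-bipyridine (bipy, neutral), 1 1,10-phenanthroline (phen, neutral). Ligand charge sum = -2.
With Mn in oxidation state +2, the complex ion is [Mn...].

[Mn(bipy)I2(phen)]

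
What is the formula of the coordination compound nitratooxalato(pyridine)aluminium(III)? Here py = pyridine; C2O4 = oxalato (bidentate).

Ligands: 1 pyridine (py, neutral), 1 oxalato (C2O4, -2), 1 nitrato (NO3, -1). Ligand charge sum = -3.
With Al in oxidation state +3, the complex ion is [Al...].

[Al(C2O4)(NO3)(py)]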